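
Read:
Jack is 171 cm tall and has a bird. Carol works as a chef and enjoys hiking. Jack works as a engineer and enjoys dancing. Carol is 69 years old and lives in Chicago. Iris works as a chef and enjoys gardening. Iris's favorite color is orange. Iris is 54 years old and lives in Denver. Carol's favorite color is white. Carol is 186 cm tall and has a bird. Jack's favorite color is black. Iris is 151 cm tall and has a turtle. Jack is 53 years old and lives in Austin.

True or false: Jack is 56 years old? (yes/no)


Jack is actually 53. no

no


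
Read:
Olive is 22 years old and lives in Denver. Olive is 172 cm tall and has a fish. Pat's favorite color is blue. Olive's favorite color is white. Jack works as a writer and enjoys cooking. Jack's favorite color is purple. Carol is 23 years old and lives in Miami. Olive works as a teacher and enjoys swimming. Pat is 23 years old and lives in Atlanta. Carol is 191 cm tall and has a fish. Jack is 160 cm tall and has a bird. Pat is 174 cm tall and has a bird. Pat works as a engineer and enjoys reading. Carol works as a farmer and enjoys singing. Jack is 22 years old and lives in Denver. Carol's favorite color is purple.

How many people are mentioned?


People: Carol, Olive, Pat, Jack. Count = 4

4


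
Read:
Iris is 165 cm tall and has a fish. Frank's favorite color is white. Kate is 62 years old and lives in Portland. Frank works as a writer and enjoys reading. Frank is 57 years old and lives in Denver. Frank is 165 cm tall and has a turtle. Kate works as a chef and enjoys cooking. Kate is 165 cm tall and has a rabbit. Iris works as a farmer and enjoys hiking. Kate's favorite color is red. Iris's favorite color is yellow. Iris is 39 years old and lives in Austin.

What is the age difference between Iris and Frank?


|39 - 57| = 18

18


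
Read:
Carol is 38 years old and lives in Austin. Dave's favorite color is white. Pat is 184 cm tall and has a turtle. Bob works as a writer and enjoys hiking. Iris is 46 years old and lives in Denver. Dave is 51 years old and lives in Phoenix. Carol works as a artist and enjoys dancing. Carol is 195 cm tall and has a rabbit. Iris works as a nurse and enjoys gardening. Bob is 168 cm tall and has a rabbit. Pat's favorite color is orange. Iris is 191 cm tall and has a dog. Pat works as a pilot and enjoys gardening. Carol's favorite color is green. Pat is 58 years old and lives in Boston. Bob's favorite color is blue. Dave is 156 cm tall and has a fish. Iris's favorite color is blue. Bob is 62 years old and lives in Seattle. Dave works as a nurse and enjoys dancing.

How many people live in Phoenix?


Count in Phoenix: 1

1


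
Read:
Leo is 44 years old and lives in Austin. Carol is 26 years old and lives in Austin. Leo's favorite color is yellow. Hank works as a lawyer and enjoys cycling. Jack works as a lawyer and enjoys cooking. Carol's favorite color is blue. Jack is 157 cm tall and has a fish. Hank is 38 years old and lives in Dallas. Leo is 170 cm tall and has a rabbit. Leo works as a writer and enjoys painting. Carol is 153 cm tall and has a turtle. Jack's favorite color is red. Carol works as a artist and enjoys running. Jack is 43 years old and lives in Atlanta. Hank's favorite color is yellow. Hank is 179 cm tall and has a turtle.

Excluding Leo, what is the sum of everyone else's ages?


Sum (excluding Leo): 107

107


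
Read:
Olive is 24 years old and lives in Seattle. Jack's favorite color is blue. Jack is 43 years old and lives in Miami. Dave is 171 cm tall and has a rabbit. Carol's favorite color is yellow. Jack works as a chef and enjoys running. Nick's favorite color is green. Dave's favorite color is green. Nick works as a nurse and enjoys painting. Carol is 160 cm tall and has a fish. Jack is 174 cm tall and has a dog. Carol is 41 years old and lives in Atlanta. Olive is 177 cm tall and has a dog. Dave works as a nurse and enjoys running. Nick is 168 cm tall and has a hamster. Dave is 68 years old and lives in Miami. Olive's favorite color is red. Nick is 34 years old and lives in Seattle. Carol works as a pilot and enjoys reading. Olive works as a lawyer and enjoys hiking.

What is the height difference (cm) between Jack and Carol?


|174 - 160| = 14

14


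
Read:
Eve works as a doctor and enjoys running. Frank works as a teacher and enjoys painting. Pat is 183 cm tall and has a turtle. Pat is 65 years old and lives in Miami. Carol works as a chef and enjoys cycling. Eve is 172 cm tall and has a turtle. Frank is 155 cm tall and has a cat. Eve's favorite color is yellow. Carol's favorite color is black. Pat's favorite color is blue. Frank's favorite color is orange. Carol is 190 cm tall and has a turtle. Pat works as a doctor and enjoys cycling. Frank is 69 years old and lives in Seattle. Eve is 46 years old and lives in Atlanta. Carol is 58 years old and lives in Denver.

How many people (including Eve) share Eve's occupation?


Eve is a doctor. Count = 2

2


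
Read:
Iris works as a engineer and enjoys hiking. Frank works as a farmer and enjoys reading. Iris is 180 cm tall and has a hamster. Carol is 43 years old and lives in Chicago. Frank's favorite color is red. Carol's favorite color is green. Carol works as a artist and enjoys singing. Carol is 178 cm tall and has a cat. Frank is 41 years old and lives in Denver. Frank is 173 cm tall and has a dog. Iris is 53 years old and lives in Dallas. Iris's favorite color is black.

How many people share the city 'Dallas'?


Count: 1

1


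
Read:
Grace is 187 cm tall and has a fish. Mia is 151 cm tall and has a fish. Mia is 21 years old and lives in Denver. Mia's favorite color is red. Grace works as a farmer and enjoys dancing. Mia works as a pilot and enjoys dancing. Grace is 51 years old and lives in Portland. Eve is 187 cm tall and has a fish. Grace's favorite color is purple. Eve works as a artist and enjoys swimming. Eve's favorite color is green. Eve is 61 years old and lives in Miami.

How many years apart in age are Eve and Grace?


61 vs 51, diff = 10

10


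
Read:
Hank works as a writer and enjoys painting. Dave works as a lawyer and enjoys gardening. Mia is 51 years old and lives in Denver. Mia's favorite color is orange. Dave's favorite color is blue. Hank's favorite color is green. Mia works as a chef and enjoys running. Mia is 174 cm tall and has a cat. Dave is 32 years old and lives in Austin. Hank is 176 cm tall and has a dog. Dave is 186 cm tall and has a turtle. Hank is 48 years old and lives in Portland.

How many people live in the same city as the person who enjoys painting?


Person with hobby painting is Hank, city Portland. Count = 1

1


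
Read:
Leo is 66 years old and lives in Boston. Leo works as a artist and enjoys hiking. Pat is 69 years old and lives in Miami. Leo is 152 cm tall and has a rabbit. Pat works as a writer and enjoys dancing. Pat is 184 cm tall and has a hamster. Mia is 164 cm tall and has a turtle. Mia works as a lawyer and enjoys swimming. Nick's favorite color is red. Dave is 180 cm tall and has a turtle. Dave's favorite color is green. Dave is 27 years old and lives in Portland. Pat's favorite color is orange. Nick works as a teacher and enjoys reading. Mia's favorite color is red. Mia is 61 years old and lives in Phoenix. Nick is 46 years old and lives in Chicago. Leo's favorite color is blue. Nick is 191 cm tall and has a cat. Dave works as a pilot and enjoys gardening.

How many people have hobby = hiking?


Count: 1

1


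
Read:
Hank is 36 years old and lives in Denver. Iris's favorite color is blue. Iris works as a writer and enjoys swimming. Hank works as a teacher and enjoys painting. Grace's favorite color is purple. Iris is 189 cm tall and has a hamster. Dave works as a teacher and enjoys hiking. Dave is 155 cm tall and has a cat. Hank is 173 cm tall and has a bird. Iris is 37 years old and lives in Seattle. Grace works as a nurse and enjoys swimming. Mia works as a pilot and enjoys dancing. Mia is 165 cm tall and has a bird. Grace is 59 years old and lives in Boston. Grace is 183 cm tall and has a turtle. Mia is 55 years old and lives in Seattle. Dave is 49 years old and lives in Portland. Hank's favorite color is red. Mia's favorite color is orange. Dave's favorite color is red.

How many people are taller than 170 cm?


Taller than 170: 3

3


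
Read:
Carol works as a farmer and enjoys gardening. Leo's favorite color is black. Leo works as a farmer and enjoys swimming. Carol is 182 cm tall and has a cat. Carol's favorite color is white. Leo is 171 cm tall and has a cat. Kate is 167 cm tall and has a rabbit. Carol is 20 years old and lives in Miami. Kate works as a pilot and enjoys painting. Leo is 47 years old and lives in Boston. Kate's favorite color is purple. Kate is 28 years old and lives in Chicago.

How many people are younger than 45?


Filter: 2

2


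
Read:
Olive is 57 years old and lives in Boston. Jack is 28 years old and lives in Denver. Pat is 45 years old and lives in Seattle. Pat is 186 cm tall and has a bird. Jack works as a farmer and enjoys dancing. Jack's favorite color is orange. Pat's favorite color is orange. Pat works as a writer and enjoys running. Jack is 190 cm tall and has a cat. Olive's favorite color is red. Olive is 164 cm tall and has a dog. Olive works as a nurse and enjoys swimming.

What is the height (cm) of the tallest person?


Tallest: Jack at 190 cm

190


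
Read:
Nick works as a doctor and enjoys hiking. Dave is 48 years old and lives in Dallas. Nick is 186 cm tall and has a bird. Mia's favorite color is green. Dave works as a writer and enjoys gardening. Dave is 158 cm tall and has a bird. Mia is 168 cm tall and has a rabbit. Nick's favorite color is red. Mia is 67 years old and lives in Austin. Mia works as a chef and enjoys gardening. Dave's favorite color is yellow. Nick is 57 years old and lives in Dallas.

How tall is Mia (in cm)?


Mia is 168 cm tall

168


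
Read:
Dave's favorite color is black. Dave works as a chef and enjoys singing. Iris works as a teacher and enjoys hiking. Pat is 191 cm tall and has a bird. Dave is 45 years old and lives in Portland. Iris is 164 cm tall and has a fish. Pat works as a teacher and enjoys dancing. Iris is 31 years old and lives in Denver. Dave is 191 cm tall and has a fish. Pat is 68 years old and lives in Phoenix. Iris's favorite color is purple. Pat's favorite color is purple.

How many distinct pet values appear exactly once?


Unique pet values: 1

1


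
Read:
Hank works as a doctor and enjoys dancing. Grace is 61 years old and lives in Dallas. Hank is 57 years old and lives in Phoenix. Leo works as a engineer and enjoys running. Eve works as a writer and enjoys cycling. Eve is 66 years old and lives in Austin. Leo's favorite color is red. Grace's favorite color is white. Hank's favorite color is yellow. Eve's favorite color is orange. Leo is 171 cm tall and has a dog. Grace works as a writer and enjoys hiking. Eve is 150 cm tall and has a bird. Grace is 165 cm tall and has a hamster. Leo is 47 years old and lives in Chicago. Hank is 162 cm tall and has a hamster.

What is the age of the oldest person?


Oldest: Eve at 66

66


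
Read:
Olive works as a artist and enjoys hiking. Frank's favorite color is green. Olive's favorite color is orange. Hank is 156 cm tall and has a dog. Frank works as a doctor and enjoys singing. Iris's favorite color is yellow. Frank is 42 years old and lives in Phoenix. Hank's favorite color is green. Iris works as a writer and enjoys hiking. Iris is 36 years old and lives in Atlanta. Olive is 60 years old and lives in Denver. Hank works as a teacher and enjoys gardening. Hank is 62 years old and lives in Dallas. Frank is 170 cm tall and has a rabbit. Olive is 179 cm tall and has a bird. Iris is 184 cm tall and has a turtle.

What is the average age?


Sum=200, n=4, avg=50

50


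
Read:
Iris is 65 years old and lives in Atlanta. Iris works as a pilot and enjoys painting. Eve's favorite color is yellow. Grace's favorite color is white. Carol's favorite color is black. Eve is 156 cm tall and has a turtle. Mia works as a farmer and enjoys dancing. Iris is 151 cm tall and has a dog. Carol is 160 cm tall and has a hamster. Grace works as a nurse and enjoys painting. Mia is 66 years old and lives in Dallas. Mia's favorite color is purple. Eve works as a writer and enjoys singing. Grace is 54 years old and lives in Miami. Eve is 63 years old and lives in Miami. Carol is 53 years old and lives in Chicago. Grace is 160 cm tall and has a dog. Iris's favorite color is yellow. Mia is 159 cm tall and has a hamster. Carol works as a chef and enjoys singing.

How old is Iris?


Iris is 65 years old

65


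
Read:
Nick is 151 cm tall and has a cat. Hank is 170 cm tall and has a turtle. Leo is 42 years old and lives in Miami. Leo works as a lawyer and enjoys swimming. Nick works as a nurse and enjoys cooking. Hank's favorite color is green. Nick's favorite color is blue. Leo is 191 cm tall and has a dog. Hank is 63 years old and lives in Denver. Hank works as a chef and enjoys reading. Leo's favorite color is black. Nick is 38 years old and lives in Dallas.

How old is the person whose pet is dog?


Person with pet=dog is Leo, age 42

42


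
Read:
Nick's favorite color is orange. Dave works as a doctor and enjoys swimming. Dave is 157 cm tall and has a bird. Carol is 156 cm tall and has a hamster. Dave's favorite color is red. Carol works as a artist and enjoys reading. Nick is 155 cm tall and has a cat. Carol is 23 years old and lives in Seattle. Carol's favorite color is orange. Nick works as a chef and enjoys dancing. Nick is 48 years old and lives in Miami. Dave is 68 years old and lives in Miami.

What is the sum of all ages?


68+23+48 = 139

139


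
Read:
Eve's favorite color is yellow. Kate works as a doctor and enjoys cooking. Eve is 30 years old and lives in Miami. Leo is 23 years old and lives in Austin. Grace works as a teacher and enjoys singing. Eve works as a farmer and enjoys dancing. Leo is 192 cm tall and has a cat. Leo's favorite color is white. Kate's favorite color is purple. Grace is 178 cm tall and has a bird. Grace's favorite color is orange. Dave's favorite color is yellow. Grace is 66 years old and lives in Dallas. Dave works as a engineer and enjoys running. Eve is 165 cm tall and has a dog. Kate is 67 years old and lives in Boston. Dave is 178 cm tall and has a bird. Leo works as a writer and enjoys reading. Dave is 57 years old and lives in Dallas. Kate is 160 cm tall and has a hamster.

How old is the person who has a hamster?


Person with hamster is Kate, age 67

67


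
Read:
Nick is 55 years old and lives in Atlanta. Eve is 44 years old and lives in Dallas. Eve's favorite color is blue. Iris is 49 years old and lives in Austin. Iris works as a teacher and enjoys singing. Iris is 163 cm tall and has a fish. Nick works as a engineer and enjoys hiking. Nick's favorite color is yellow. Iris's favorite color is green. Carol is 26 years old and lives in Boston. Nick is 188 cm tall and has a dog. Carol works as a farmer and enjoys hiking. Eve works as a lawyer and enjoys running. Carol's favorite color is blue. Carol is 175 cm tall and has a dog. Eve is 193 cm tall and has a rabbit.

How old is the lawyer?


The lawyer is Eve, age 44

44


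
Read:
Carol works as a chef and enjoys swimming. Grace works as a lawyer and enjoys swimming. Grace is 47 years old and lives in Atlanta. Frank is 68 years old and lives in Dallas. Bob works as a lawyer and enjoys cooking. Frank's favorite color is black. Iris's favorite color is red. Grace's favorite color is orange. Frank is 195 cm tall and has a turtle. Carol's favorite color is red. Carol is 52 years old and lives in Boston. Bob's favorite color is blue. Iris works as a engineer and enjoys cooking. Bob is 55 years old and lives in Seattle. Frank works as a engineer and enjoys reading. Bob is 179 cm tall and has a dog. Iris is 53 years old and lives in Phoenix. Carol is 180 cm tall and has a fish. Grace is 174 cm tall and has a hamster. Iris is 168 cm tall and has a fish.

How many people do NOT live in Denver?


Not in Denver: 5

5


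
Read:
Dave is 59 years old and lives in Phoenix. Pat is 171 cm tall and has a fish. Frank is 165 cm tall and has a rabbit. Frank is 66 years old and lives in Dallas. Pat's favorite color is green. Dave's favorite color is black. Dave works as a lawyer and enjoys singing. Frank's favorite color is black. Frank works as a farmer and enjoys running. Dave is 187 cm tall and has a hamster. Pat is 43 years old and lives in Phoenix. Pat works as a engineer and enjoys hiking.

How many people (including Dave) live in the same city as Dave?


Dave lives in Phoenix. Count = 2

2


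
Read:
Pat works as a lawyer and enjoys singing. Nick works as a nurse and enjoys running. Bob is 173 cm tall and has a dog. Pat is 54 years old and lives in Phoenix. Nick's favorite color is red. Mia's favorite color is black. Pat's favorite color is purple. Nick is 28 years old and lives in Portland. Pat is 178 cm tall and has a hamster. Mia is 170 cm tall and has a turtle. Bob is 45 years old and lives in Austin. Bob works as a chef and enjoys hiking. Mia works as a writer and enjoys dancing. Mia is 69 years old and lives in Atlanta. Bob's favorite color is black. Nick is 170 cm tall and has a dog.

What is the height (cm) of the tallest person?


Tallest: Pat at 178 cm

178


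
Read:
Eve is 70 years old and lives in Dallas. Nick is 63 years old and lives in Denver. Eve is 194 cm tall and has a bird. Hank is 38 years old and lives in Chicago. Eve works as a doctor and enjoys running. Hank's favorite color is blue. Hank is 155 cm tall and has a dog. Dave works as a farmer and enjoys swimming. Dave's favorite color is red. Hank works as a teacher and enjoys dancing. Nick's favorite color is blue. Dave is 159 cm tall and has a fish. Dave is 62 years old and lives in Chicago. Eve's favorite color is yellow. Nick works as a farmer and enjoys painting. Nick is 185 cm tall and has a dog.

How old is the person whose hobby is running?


Person with hobby=running is Eve, age 70

70


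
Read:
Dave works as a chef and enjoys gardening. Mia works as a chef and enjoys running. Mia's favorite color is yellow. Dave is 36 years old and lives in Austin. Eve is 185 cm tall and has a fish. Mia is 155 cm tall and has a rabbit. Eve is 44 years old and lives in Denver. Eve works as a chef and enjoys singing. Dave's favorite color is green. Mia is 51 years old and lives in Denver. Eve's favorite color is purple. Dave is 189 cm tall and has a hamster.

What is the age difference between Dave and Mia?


|36 - 51| = 15

15


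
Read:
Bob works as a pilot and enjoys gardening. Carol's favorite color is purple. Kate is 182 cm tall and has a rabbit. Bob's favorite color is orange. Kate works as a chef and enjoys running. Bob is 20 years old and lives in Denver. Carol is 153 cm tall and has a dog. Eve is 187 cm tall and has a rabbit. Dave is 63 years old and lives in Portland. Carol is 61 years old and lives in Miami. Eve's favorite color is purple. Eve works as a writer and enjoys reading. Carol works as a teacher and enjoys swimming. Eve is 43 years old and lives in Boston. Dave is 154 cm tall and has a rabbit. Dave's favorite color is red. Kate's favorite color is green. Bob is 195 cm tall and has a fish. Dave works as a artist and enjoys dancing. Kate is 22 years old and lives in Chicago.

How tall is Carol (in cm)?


Carol is 153 cm tall

153


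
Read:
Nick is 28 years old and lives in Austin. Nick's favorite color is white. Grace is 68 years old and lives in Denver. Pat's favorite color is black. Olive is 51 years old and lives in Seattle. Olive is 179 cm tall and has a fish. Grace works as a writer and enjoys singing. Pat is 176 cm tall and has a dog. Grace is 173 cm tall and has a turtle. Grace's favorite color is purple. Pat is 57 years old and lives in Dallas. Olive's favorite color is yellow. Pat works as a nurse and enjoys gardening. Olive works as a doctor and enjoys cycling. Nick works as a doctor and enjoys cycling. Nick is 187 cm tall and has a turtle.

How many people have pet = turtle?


Count: 2

2


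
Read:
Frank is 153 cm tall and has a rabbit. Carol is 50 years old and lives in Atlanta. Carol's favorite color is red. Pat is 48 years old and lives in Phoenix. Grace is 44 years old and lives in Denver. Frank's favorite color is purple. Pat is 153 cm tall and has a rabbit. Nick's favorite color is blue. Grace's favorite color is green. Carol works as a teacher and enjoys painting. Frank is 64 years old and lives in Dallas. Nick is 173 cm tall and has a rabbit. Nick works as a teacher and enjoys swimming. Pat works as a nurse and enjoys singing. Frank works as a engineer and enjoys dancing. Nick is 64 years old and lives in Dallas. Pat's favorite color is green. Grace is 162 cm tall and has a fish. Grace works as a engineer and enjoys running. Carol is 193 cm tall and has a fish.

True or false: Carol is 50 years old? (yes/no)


Carol is actually 50. yes

yes


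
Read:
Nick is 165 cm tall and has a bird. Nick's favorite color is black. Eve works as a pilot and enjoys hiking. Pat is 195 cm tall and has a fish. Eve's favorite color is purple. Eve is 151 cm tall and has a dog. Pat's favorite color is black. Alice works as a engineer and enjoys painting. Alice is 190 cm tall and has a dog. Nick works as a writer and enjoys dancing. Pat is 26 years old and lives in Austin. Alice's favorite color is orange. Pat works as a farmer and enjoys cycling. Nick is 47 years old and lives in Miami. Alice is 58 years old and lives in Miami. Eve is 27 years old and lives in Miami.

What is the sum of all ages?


26+47+27+58 = 158

158


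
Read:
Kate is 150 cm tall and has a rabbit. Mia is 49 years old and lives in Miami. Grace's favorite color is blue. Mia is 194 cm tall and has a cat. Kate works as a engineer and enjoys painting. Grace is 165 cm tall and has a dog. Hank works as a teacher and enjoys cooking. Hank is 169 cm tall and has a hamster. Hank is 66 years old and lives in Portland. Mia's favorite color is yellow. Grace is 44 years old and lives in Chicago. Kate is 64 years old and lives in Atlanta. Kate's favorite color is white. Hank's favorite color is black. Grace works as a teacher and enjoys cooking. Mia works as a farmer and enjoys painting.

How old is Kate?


Kate is 64 years old

64


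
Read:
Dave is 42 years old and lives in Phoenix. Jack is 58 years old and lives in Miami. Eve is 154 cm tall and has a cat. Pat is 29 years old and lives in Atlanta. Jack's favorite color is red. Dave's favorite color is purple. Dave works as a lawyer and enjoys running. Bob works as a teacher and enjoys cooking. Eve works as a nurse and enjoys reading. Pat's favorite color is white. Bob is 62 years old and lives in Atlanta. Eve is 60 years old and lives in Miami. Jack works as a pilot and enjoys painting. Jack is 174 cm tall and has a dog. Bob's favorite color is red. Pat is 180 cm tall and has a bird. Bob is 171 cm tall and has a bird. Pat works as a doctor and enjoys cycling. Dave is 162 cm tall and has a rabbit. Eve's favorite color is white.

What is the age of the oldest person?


Oldest: Bob at 62

62


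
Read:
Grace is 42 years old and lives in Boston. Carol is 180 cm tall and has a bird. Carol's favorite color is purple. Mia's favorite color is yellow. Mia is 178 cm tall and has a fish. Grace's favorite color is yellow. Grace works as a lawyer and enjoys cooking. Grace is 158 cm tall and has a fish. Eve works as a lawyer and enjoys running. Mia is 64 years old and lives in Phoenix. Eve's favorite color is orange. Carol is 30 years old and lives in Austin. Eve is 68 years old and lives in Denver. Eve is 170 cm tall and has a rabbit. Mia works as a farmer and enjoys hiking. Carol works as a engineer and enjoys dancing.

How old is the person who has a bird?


Person with bird is Carol, age 30

30


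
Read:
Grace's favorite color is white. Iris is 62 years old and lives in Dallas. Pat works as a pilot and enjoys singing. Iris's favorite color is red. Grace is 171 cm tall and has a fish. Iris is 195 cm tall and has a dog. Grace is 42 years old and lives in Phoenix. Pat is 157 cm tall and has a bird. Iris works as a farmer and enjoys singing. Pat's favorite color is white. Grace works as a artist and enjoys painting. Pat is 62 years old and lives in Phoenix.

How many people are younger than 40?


Filter: 0

0


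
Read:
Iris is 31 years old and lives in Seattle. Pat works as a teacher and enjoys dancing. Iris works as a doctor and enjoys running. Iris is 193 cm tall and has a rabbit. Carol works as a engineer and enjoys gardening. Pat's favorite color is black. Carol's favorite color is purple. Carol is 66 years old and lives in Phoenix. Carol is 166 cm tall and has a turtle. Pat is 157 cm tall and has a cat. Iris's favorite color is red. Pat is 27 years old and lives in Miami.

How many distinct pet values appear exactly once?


Unique pet values: 3

3


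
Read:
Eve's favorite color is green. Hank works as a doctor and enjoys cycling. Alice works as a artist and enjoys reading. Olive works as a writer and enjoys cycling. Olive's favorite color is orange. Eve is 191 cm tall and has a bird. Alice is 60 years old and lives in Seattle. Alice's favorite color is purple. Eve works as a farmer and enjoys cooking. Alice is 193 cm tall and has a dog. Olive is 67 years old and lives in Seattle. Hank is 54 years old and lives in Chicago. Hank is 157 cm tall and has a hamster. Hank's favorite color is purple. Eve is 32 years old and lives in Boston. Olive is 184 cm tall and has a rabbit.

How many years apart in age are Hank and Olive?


54 vs 67, diff = 13

13


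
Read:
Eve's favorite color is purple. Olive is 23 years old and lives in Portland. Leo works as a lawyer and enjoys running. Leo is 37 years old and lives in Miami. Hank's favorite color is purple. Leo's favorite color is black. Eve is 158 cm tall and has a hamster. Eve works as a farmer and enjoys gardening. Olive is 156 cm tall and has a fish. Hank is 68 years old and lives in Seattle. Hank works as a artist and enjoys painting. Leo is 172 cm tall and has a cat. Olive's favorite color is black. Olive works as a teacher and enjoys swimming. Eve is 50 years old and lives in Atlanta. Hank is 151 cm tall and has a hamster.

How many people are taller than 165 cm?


Taller than 165: 1

1


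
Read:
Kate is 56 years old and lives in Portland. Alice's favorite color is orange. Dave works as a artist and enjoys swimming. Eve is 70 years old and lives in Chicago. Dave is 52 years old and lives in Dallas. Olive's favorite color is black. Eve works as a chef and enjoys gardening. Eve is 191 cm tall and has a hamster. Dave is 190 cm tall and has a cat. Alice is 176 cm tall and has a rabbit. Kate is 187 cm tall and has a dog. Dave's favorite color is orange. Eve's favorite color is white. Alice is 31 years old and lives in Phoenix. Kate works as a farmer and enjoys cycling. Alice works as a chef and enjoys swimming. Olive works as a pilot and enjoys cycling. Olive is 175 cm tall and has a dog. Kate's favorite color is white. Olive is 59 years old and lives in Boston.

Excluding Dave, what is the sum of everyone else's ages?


Sum (excluding Dave): 216

216


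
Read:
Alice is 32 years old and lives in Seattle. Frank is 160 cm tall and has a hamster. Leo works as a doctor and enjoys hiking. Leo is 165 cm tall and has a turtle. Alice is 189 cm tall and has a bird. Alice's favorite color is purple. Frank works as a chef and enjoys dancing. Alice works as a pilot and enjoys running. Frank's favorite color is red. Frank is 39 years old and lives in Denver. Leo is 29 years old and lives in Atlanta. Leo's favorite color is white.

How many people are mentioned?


People: Leo, Frank, Alice. Count = 3

3


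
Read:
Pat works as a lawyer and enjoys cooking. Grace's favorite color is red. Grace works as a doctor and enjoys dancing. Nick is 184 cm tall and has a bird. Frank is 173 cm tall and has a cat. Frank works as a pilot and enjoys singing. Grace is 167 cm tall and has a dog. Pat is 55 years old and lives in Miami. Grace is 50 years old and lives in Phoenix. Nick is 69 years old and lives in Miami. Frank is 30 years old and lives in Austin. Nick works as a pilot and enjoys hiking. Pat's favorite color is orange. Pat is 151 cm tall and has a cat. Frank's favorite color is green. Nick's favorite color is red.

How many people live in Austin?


Count in Austin: 1

1


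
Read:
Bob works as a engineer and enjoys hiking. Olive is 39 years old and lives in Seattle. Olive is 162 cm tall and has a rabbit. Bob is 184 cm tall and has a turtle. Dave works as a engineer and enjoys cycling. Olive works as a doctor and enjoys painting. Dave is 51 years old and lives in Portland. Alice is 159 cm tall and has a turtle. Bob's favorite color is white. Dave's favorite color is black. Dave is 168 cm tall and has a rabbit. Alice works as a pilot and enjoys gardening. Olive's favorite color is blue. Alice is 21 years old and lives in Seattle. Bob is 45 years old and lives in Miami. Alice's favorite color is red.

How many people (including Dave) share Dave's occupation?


Dave is a engineer. Count = 2

2


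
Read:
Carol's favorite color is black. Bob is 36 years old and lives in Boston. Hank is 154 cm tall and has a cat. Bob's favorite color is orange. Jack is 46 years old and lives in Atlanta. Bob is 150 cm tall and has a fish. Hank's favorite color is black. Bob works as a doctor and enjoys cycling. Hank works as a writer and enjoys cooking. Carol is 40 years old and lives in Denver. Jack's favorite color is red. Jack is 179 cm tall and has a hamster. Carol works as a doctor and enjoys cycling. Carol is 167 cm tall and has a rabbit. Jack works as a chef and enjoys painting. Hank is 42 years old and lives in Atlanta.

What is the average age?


Sum=164, n=4, avg=41

41


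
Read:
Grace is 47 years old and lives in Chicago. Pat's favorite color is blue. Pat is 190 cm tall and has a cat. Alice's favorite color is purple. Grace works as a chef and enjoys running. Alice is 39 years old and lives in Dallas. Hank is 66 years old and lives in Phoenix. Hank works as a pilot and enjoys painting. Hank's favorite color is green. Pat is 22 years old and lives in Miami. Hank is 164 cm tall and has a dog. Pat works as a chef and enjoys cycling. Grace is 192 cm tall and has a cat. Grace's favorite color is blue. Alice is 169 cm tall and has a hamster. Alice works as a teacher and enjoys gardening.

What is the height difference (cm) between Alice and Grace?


|169 - 192| = 23

23


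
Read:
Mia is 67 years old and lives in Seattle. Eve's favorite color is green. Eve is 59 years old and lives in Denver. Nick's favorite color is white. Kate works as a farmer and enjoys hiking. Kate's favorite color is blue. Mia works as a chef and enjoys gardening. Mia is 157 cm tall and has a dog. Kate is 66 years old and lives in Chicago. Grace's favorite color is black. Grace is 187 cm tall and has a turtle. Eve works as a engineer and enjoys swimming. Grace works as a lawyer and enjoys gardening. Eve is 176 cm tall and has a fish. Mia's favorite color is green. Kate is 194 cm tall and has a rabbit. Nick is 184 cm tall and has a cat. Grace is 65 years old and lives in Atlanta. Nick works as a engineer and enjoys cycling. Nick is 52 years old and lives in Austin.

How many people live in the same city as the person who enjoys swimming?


Person with hobby swimming is Eve, city Denver. Count = 1

1


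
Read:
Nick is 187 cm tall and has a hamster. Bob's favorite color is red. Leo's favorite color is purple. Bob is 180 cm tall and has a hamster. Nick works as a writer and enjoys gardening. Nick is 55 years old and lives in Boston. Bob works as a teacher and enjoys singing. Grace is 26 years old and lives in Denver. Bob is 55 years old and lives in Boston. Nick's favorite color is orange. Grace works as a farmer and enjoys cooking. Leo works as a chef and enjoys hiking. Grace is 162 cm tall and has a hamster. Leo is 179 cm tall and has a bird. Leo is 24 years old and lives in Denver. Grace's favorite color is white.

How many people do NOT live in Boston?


Not in Boston: 2

2


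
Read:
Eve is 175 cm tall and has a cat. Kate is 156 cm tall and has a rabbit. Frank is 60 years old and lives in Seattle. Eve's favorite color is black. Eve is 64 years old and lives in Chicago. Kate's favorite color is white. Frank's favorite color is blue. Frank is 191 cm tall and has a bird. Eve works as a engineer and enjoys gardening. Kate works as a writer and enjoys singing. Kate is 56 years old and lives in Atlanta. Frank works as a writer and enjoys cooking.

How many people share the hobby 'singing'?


Count: 1

1


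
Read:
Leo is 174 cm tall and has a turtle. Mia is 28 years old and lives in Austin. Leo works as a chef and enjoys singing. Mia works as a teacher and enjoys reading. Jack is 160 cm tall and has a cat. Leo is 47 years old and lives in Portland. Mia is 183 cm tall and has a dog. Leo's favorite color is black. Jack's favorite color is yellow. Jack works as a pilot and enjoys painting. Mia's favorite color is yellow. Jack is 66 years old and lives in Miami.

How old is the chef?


The chef is Leo, age 47

47


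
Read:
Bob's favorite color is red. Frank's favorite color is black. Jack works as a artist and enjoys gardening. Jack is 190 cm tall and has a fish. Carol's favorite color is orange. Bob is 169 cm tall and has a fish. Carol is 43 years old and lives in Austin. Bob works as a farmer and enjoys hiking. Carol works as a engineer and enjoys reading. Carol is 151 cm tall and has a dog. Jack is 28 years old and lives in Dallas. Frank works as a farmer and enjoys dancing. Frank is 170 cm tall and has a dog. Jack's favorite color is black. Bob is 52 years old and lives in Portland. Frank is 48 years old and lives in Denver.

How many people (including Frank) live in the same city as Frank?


Frank lives in Denver. Count = 1

1


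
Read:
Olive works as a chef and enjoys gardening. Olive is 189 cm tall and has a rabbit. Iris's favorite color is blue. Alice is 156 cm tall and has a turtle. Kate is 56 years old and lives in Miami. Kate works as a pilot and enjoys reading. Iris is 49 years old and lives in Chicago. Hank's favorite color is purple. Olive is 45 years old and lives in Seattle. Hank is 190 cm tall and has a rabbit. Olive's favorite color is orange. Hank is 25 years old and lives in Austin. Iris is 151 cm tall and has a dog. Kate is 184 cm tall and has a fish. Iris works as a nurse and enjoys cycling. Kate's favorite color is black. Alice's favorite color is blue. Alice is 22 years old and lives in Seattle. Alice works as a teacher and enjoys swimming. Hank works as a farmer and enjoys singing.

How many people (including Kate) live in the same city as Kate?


Kate lives in Miami. Count = 1

1


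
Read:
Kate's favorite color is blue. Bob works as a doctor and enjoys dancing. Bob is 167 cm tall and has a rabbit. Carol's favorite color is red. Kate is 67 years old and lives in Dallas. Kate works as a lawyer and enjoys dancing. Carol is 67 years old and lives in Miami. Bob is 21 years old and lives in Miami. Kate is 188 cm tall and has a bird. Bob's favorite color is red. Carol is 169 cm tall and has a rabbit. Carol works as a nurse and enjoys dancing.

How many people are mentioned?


People: Bob, Carol, Kate. Count = 3

3


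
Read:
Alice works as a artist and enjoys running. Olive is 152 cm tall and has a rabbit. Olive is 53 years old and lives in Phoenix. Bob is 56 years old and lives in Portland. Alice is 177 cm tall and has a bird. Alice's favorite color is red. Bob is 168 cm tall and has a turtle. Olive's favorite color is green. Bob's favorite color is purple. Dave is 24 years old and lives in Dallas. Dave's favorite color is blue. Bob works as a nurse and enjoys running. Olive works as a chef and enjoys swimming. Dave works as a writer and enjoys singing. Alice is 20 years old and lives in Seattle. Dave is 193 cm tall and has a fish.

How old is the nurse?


The nurse is Bob, age 56

56


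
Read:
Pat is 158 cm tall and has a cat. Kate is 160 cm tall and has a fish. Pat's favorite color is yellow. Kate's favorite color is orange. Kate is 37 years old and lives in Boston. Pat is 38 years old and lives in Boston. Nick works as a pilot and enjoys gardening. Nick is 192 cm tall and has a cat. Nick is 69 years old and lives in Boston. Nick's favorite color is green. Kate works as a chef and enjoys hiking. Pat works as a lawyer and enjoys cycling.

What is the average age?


Sum=144, n=3, avg=48

48


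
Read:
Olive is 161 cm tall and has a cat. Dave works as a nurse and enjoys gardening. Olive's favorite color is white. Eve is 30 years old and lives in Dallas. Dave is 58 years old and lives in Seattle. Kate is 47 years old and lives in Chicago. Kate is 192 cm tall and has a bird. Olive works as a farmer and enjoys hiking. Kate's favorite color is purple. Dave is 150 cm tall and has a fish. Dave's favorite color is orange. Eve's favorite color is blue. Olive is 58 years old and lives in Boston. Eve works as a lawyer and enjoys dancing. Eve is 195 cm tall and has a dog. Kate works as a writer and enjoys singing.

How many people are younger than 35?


Filter: 1

1


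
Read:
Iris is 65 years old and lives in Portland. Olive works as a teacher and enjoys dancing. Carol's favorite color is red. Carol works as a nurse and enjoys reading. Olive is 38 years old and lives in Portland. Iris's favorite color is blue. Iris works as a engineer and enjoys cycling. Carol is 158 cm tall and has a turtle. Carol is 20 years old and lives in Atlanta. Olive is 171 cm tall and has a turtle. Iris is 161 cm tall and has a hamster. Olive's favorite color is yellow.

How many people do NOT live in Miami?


Not in Miami: 3

3


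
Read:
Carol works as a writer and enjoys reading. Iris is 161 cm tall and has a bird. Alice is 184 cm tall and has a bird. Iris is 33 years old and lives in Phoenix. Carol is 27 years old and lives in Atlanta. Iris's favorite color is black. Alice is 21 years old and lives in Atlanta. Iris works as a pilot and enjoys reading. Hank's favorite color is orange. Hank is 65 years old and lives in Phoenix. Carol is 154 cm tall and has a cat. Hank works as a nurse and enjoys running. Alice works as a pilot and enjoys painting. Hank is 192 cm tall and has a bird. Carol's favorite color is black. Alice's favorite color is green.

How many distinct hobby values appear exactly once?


Unique hobby values: 2

2


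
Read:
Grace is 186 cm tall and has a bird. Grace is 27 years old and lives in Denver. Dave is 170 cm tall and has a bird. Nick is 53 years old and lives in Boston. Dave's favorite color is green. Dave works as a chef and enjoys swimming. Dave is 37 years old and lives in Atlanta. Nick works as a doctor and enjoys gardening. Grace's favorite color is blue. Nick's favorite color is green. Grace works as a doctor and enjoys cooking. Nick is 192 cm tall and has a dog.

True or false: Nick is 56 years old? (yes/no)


Nick is actually 53. no

no


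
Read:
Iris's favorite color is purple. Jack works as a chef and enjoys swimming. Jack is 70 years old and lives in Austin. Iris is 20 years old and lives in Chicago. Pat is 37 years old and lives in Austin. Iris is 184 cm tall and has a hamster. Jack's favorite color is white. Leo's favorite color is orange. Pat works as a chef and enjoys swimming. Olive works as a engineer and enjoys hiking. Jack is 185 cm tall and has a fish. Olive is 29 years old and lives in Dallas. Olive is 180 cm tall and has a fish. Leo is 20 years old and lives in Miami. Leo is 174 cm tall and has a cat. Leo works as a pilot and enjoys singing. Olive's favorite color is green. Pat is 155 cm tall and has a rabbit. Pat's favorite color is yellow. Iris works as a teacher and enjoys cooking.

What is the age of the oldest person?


Oldest: Jack at 70

70


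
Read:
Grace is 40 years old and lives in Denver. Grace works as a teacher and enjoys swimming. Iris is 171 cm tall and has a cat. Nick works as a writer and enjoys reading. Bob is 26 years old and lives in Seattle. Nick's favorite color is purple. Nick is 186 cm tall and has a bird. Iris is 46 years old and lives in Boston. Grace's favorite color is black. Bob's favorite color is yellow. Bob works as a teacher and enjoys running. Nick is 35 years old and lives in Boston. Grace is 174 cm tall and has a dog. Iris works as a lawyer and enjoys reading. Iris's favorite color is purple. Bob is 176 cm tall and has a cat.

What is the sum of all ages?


40+46+35+26 = 147

147
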